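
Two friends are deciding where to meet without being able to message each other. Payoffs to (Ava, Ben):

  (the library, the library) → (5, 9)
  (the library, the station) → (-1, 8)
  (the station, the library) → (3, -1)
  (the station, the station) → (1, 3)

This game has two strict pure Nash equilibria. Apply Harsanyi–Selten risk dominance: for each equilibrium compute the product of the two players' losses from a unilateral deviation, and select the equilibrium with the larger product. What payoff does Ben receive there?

At both the library: Ava loses 5 − 3 = 2 by deviating; Ben loses 9 − 8 = 1. Product = 2·1 = 2.
At both the station: Ava loses 1 − (-1) = 2 by deviating; Ben loses 3 − (-1) = 4. Product = 2·4 = 8.
8 > 2, so both the station is risk-dominant. Ben's payoff there is 3.

3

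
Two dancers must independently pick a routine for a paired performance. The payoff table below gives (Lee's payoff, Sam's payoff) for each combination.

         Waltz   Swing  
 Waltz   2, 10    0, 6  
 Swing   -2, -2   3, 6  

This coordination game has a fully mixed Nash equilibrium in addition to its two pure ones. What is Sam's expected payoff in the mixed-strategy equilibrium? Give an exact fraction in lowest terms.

Lee mixes with probability p on Waltz, chosen so Sam is indifferent: 10p + (-2)(1−p) = 6p + 6(1−p) gives p = 2/3.
Sam's expected payoff is 10·2/3 + (-2)·1/3 = 6.

6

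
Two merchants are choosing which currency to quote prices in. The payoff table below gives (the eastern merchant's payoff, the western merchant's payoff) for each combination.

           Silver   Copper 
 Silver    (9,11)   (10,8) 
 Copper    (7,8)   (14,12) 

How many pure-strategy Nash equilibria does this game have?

2

Both Silver: the eastern merchant gets 9 (best alternative 7); the western merchant gets 11 (best alternative 8). Neither deviates — NE.
Both Copper: the eastern merchant gets 14 (best alternative 10); the western merchant gets 12 (best alternative 8). Neither deviates — NE.
(Copper, Silver) is not a NE: the eastern merchant would switch to Silver (9 > 7).
No other cell survives both best-response checks, so there are 2 pure NE.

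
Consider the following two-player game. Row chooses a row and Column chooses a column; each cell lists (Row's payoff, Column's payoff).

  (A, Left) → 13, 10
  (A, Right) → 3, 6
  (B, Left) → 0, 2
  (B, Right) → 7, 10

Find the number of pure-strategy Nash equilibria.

(A, Left): Row gets 13 (best alternative 0); Column gets 10 (best alternative 6). Neither deviates — NE.
(B, Right): Row gets 7 (best alternative 3); Column gets 10 (best alternative 2). Neither deviates — NE.
(B, Left) is not a NE: Row would switch to A (13 > 0).
No other cell survives both best-response checks, so there are 2 pure NE.

2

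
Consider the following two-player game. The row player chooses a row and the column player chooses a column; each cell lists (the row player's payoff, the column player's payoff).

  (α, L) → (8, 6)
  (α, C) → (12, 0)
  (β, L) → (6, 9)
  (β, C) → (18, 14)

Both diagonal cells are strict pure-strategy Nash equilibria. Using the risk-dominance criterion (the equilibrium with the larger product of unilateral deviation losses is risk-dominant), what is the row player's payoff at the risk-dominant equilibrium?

18

At (α, L): the row player loses 8 − 6 = 2 by deviating; the column player loses 6 − 0 = 6. Product = 2·6 = 12.
At (β, C): the row player loses 18 − 12 = 6 by deviating; the column player loses 14 − 9 = 5. Product = 6·5 = 30.
30 > 12, so (β, C) is risk-dominant. The row player's payoff there is 18.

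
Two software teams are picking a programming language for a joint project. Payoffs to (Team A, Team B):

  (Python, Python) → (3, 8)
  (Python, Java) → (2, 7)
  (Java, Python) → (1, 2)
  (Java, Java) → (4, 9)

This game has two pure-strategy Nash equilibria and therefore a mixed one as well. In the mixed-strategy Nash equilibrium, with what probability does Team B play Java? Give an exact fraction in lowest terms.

1/2

Team B's mix q on Python must make Team A indifferent between Python and Java.
Team A's payoff from Python: 3q + 2(1−q). From Java: 1q + 4(1−q).
Set equal: 2q = 2(1−q) → q = 2/4 = 1/2.
Probability on Java is 1 − 1/2 = 1/2.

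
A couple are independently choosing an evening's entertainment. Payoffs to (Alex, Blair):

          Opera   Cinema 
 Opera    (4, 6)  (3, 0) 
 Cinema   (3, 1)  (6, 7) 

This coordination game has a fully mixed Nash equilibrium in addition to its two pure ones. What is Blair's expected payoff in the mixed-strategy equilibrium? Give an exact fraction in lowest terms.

7/2

Alex mixes with probability p on Opera, chosen so Blair is indifferent: 6p + 1(1−p) = 0p + 7(1−p) gives p = 1/2.
Blair's expected payoff is 6·1/2 + 1·1/2 = 7/2.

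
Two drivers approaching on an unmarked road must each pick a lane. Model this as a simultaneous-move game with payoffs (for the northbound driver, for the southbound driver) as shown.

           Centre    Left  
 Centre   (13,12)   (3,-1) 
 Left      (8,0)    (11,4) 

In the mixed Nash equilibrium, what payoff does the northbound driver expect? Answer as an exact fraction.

The southbound driver mixes with probability q on Centre, chosen so the northbound driver is indifferent: 13q + 3(1−q) = 8q + 11(1−q) gives q = 8/13.
The northbound driver's expected payoff (from either row, since indifferent) is 13·8/13 + 3·5/13 = 119/13.

119/13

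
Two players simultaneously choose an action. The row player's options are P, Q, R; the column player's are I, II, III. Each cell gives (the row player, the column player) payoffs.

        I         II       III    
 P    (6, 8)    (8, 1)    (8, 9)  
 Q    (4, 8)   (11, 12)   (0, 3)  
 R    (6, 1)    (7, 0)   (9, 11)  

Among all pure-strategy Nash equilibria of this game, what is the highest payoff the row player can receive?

11

(Q, II) is a pure NE (the row player: 11 ≥ 8; the column player: 12 ≥ 8). The row player gets 11.
(R, III) is a pure NE (the row player: 9 ≥ 8; the column player: 11 ≥ 1). The row player gets 9.
Every other cell has a profitable deviation for at least one player. Highest of {11, 9} is 11.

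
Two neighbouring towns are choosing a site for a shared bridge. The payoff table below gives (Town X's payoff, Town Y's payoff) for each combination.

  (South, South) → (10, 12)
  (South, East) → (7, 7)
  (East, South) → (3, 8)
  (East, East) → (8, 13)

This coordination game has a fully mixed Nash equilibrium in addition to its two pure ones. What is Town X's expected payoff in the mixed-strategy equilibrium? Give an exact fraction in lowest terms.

59/8

Town Y mixes with probability q on South, chosen so Town X is indifferent: 10q + 7(1−q) = 3q + 8(1−q) gives q = 1/8.
Town X's expected payoff (from either row, since indifferent) is 10·1/8 + 7·7/8 = 59/8.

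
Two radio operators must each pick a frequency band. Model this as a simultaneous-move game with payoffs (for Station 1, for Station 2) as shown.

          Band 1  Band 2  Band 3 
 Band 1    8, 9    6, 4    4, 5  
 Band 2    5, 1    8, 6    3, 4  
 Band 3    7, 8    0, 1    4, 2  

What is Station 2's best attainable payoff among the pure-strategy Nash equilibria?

9

Both Band 1 is a pure NE (Station 1: 8 ≥ 7; Station 2: 9 ≥ 5). Station 2 gets 9.
Both Band 2 is a pure NE (Station 1: 8 ≥ 6; Station 2: 6 ≥ 4). Station 2 gets 6.
Every other cell has a profitable deviation for at least one player. Highest of {9, 6} is 9.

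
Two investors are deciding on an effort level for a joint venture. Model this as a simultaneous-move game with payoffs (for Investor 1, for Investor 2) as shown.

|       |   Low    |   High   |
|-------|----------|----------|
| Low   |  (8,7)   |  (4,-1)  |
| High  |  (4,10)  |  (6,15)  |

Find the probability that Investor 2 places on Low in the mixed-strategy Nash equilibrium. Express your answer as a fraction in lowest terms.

1/3

Investor 2's mix q on Low must make Investor 1 indifferent between Low and High.
Investor 1's payoff from Low: 8q + 4(1−q). From High: 4q + 6(1−q).
Set equal: 4q = 2(1−q) → q = 2/6 = 1/3.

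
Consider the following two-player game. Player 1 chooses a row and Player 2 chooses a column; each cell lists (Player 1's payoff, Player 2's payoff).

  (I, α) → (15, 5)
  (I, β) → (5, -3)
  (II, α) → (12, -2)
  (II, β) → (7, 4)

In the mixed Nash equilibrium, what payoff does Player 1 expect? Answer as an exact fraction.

9

Player 2 mixes with probability q on α, chosen so Player 1 is indifferent: 15q + 5(1−q) = 12q + 7(1−q) gives q = 2/5.
Player 1's expected payoff (from either row, since indifferent) is 15·2/5 + 5·3/5 = 9.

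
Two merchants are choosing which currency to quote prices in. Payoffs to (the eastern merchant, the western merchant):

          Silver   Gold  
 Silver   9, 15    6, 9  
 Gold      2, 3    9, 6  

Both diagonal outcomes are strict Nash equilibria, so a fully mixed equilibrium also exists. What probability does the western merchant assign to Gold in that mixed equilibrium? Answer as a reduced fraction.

7/10

The western merchant's mix q on Silver must make the eastern merchant indifferent between Silver and Gold.
The eastern merchant's payoff from Silver: 9q + 6(1−q). From Gold: 2q + 9(1−q).
Set equal: 7q = 3(1−q) → q = 3/10.
Probability on Gold is 1 − 3/10 = 7/10.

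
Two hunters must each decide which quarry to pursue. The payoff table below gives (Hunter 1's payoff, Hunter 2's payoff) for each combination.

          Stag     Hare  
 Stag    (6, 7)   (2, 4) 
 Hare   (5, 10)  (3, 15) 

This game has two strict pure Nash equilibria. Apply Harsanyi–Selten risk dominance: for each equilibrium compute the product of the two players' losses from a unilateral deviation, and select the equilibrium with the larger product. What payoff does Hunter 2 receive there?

15

At both Stag: Hunter 1 loses 6 − 5 = 1 by deviating; Hunter 2 loses 7 − 4 = 3. Product = 1·3 = 3.
At both Hare: Hunter 1 loses 3 − 2 = 1 by deviating; Hunter 2 loses 15 − 10 = 5. Product = 1·5 = 5.
5 > 3, so both Hare is risk-dominant. Hunter 2's payoff there is 15.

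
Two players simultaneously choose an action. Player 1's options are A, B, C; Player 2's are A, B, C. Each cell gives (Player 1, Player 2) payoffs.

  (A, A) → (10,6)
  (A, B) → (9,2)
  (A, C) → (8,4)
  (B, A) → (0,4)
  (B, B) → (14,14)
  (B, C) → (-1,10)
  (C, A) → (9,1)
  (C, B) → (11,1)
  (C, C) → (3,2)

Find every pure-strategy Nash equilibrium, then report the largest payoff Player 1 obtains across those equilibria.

14

Both A is a pure NE (Player 1: 10 ≥ 9; Player 2: 6 ≥ 4). Player 1 gets 10.
Both B is a pure NE (Player 1: 14 ≥ 11; Player 2: 14 ≥ 10). Player 1 gets 14.
Every other cell has a profitable deviation for at least one player. Highest of {10, 14} is 14.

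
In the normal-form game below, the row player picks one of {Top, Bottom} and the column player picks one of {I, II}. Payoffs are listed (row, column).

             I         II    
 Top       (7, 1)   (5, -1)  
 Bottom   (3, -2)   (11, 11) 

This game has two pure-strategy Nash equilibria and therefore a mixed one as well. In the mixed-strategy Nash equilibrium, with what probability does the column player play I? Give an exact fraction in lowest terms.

3/5

The column player's mix q on I must make the row player indifferent between Top and Bottom.
The row player's payoff from Top: 7q + 5(1−q). From Bottom: 3q + 11(1−q).
Set equal: 4q = 6(1−q) → q = 6/10 = 3/5.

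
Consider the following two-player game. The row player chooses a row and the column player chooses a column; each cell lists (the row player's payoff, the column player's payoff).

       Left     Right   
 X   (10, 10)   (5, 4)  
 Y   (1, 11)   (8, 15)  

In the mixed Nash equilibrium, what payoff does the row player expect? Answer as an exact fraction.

The column player mixes with probability q on Left, chosen so the row player is indifferent: 10q + 5(1−q) = 1q + 8(1−q) gives q = 1/4.
The row player's expected payoff (from either row, since indifferent) is 10·1/4 + 5·3/4 = 25/4.

25/4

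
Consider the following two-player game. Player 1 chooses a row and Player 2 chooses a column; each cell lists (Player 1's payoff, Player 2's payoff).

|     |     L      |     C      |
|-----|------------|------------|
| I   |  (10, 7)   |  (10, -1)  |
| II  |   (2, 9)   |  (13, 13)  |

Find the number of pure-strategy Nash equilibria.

(I, L): Player 1 gets 10 (best alternative 2); Player 2 gets 7 (best alternative -1). Neither deviates — NE.
(II, C): Player 1 gets 13 (best alternative 10); Player 2 gets 13 (best alternative 9). Neither deviates — NE.
(I, C) is not a NE: Player 1 would switch to II (13 > 10).
No other cell survives both best-response checks, so there are 2 pure NE.

2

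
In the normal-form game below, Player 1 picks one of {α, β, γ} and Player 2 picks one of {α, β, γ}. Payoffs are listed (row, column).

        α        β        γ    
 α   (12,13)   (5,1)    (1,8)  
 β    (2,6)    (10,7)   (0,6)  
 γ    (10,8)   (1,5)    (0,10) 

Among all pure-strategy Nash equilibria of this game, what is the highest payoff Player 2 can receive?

13

Both α is a pure NE (Player 1: 12 ≥ 10; Player 2: 13 ≥ 8). Player 2 gets 13.
Both β is a pure NE (Player 1: 10 ≥ 5; Player 2: 7 ≥ 6). Player 2 gets 7.
Every other cell has a profitable deviation for at least one player. Highest of {13, 7} is 13.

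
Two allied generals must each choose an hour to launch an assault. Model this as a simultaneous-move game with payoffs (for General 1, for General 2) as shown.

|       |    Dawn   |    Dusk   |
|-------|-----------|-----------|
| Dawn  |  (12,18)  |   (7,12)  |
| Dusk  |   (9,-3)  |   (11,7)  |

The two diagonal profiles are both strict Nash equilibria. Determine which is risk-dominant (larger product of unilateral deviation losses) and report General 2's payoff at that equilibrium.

7

At both Dawn: General 1 loses 12 − 9 = 3 by deviating; General 2 loses 18 − 12 = 6. Product = 3·6 = 18.
At both Dusk: General 1 loses 11 − 7 = 4 by deviating; General 2 loses 7 − (-3) = 10. Product = 4·10 = 40.
40 > 18, so both Dusk is risk-dominant. General 2's payoff there is 7.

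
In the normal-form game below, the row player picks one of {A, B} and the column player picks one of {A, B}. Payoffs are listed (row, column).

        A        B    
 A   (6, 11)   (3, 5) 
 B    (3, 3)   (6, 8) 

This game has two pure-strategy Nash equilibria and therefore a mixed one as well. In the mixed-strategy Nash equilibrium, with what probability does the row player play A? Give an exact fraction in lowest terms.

The row player's mix p on A must make the column player indifferent between A and B.
The column player's payoff from A: 11p + 3(1−p). From B: 5p + 8(1−p).
Set equal: 6p = 5(1−p) → p = 5/11.

5/11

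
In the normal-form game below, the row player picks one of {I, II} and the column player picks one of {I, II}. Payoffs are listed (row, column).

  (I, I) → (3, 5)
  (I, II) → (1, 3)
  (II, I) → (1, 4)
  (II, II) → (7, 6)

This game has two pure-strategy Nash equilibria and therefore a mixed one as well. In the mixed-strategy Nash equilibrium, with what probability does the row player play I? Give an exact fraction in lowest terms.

The row player's mix p on I must make the column player indifferent between I and II.
The column player's payoff from I: 5p + 4(1−p). From II: 3p + 6(1−p).
Set equal: 2p = 2(1−p) → p = 2/4 = 1/2.

1/2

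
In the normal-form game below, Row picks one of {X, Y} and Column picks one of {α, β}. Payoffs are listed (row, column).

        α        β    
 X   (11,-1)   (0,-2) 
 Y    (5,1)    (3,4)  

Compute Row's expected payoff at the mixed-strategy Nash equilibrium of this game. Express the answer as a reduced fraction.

11/3

Column mixes with probability q on α, chosen so Row is indifferent: 11q + 0(1−q) = 5q + 3(1−q) gives q = 1/3.
Row's expected payoff (from either row, since indifferent) is 11·1/3 + 0·2/3 = 11/3.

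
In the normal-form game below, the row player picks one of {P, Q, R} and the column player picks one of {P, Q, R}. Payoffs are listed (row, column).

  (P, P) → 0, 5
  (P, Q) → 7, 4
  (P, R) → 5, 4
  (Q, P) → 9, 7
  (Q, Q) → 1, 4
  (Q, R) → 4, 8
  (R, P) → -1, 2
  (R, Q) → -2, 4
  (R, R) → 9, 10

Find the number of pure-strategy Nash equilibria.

1

Both R: the row player gets 9 (best alternative 5); the column player gets 10 (best alternative 4). Neither deviates — NE.
Both Q is not a NE: the row player would switch to P (7 > 1).
No other cell survives both best-response checks, so there is 1 pure NE.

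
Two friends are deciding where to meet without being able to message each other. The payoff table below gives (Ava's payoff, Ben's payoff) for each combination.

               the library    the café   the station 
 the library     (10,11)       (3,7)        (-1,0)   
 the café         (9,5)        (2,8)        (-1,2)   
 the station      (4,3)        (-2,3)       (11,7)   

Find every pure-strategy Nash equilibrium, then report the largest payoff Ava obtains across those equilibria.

Both the library is a pure NE (Ava: 10 ≥ 9; Ben: 11 ≥ 7). Ava gets 10.
Both the station is a pure NE (Ava: 11 ≥ -1; Ben: 7 ≥ 3). Ava gets 11.
Every other cell has a profitable deviation for at least one player. Highest of {10, 11} is 11.

11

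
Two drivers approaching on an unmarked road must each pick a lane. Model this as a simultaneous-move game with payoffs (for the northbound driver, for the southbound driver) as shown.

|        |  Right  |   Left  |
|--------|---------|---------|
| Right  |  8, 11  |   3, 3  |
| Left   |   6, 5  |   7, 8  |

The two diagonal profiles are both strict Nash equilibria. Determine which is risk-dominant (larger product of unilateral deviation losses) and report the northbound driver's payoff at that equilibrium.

At both Right: the northbound driver loses 8 − 6 = 2 by deviating; the southbound driver loses 11 − 3 = 8. Product = 2·8 = 16.
At both Left: the northbound driver loses 7 − 3 = 4 by deviating; the southbound driver loses 8 − 5 = 3. Product = 4·3 = 12.
16 > 12, so both Right is risk-dominant. The northbound driver's payoff there is 8.

8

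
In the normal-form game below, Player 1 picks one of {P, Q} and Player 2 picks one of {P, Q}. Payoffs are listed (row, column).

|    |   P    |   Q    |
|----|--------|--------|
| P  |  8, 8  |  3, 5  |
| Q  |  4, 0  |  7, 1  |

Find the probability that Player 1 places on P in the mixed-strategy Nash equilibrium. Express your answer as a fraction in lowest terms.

1/4

Player 1's mix p on P must make Player 2 indifferent between P and Q.
Player 2's payoff from P: 8p + 0(1−p). From Q: 5p + 1(1−p).
Set equal: 3p = 1(1−p) → p = 1/4.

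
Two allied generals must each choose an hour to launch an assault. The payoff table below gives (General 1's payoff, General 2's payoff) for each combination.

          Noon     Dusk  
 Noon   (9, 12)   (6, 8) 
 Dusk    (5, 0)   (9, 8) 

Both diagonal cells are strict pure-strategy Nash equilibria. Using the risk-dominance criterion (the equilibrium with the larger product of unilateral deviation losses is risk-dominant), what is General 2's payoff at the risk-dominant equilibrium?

At both Noon: General 1 loses 9 − 5 = 4 by deviating; General 2 loses 12 − 8 = 4. Product = 4·4 = 16.
At both Dusk: General 1 loses 9 − 6 = 3 by deviating; General 2 loses 8 − 0 = 8. Product = 3·8 = 24.
24 > 16, so both Dusk is risk-dominant. General 2's payoff there is 8.

8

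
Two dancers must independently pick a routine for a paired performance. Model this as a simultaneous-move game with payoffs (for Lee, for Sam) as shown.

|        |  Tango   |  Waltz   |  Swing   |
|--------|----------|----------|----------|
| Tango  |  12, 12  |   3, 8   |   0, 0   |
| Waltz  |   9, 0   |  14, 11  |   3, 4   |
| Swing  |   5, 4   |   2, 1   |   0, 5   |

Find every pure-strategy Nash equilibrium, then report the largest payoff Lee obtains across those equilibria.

Both Tango is a pure NE (Lee: 12 ≥ 9; Sam: 12 ≥ 8). Lee gets 12.
Both Waltz is a pure NE (Lee: 14 ≥ 3; Sam: 11 ≥ 4). Lee gets 14.
Every other cell has a profitable deviation for at least one player. Highest of {12, 14} is 14.

14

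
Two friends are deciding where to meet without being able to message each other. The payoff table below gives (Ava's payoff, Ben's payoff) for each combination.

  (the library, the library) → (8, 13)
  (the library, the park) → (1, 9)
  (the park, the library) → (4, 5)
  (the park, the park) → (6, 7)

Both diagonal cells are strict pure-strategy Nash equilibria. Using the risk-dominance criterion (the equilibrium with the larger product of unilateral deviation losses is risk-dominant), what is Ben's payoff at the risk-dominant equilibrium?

13

At both the library: Ava loses 8 − 4 = 4 by deviating; Ben loses 13 − 9 = 4. Product = 4·4 = 16.
At both the park: Ava loses 6 − 1 = 5 by deviating; Ben loses 7 − 5 = 2. Product = 5·2 = 10.
16 > 10, so both the library is risk-dominant. Ben's payoff there is 13.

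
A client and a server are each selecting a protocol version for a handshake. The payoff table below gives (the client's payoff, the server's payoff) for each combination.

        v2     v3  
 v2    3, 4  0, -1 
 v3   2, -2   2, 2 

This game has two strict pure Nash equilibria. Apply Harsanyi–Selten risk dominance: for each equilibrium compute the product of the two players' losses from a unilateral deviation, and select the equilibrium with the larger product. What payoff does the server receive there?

2

At both v2: the client loses 3 − 2 = 1 by deviating; the server loses 4 − (-1) = 5. Product = 1·5 = 5.
At both v3: the client loses 2 − 0 = 2 by deviating; the server loses 2 − (-2) = 4. Product = 2·4 = 8.
8 > 5, so both v3 is risk-dominant. The server's payoff there is 2.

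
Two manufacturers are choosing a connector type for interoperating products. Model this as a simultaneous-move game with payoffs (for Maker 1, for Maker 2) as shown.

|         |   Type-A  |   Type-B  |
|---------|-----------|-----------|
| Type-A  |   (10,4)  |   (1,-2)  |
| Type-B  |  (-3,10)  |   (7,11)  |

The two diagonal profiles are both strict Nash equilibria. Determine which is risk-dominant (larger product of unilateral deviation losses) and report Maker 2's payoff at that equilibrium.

At both Type-A: Maker 1 loses 10 − (-3) = 13 by deviating; Maker 2 loses 4 − (-2) = 6. Product = 13·6 = 78.
At both Type-B: Maker 1 loses 7 − 1 = 6 by deviating; Maker 2 loses 11 − 10 = 1. Product = 6·1 = 6.
78 > 6, so both Type-A is risk-dominant. Maker 2's payoff there is 4.

4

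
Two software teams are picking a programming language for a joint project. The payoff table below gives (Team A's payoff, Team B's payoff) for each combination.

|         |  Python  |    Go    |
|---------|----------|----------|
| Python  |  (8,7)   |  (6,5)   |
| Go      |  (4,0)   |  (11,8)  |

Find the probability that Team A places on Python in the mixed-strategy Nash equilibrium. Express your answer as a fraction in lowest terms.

4/5

Team A's mix p on Python must make Team B indifferent between Python and Go.
Team B's payoff from Python: 7p + 0(1−p). From Go: 5p + 8(1−p).
Set equal: 2p = 8(1−p) → p = 8/10 = 4/5.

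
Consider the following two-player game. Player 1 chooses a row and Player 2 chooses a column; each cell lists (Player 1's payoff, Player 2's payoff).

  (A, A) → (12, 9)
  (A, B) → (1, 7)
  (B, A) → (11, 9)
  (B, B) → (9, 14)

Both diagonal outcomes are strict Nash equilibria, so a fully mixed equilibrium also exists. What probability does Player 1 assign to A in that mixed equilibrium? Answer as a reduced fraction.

Player 1's mix p on A must make Player 2 indifferent between A and B.
Player 2's payoff from A: 9p + 9(1−p). From B: 7p + 14(1−p).
Set equal: 2p = 5(1−p) → p = 5/7.

5/7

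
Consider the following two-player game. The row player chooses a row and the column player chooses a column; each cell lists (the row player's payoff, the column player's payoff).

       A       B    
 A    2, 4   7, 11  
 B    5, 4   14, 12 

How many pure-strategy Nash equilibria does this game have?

1

Both B: the row player gets 14 (best alternative 7); the column player gets 12 (best alternative 4). Neither deviates — NE.
Both A is not a NE: the row player would switch to B (5 > 2).
No other cell survives both best-response checks, so there is 1 pure NE.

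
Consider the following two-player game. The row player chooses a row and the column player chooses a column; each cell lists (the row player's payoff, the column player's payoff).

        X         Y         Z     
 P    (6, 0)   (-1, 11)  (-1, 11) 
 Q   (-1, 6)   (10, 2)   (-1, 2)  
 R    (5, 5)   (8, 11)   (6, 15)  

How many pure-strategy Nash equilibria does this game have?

(R, Z): the row player gets 6 (best alternative -1); the column player gets 15 (best alternative 11). Neither deviates — NE.
(Q, Y) is not a NE: the column player would switch to X (6 > 2).
No other cell survives both best-response checks, so there is 1 pure NE.

1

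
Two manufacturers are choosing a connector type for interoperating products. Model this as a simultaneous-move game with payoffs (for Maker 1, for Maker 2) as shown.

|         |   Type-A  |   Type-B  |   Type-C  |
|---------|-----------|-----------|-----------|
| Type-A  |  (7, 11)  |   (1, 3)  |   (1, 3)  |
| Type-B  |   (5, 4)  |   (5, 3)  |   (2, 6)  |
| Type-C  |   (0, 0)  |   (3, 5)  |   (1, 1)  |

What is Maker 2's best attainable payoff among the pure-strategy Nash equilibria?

11

Both Type-A is a pure NE (Maker 1: 7 ≥ 5; Maker 2: 11 ≥ 3). Maker 2 gets 11.
(Type-B, Type-C) is a pure NE (Maker 1: 2 ≥ 1; Maker 2: 6 ≥ 4). Maker 2 gets 6.
Every other cell has a profitable deviation for at least one player. Highest of {11, 6} is 11.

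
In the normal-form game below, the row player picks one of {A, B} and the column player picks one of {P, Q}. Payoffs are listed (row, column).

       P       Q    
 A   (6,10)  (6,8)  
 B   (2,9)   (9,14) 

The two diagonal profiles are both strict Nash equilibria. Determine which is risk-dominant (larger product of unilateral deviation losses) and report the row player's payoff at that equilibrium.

At (A, P): the row player loses 6 − 2 = 4 by deviating; the column player loses 10 − 8 = 2. Product = 4·2 = 8.
At (B, Q): the row player loses 9 − 6 = 3 by deviating; the column player loses 14 − 9 = 5. Product = 3·5 = 15.
15 > 8, so (B, Q) is risk-dominant. The row player's payoff there is 9.

9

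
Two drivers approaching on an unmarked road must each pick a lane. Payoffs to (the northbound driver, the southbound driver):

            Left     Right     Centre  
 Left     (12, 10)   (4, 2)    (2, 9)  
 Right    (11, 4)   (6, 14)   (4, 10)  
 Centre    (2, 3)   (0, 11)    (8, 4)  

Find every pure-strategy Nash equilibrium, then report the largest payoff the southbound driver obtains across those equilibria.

14

Both Left is a pure NE (the northbound driver: 12 ≥ 11; the southbound driver: 10 ≥ 9). The southbound driver gets 10.
Both Right is a pure NE (the northbound driver: 6 ≥ 4; the southbound driver: 14 ≥ 10). The southbound driver gets 14.
Every other cell has a profitable deviation for at least one player. Highest of {10, 14} is 14.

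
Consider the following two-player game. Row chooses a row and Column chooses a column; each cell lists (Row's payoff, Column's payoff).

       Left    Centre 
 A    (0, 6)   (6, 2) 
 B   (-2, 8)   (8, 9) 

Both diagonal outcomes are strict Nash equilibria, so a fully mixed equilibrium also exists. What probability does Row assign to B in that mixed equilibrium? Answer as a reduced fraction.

4/5

Row's mix p on A must make Column indifferent between Left and Centre.
Column's payoff from Left: 6p + 8(1−p). From Centre: 2p + 9(1−p).
Set equal: 4p = 1(1−p) → p = 1/5.
Probability on B is 1 − 1/5 = 4/5.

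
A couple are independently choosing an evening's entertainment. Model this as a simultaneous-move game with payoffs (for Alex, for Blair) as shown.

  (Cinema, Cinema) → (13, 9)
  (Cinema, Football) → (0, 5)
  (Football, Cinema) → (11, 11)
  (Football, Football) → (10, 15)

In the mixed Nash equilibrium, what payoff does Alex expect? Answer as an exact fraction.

65/6

Blair mixes with probability q on Cinema, chosen so Alex is indifferent: 13q + 0(1−q) = 11q + 10(1−q) gives q = 5/6.
Alex's expected payoff (from either row, since indifferent) is 13·5/6 + 0·1/6 = 65/6.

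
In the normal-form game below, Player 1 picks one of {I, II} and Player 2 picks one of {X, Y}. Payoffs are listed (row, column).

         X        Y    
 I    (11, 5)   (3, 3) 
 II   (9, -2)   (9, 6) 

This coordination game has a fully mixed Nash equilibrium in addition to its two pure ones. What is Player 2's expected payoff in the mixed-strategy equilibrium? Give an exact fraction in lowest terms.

18/5

Player 1 mixes with probability p on I, chosen so Player 2 is indifferent: 5p + (-2)(1−p) = 3p + 6(1−p) gives p = 4/5.
Player 2's expected payoff is 5·4/5 + (-2)·1/5 = 18/5.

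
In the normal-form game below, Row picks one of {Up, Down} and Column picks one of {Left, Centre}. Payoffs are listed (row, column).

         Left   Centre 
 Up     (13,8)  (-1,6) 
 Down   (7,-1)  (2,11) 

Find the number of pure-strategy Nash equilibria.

2

(Up, Left): Row gets 13 (best alternative 7); Column gets 8 (best alternative 6). Neither deviates — NE.
(Down, Centre): Row gets 2 (best alternative -1); Column gets 11 (best alternative -1). Neither deviates — NE.
(Down, Left) is not a NE: Row would switch to Up (13 > 7).
No other cell survives both best-response checks, so there are 2 pure NE.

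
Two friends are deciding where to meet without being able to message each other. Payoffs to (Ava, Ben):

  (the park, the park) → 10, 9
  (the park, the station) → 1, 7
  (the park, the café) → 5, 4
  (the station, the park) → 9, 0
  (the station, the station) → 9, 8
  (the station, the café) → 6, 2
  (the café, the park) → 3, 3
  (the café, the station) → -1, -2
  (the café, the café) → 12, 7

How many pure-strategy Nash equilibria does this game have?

Both the park: Ava gets 10 (best alternative 9); Ben gets 9 (best alternative 7). Neither deviates — NE.
Both the station: Ava gets 9 (best alternative 1); Ben gets 8 (best alternative 2). Neither deviates — NE.
Both the café: Ava gets 12 (best alternative 6); Ben gets 7 (best alternative 3). Neither deviates — NE.
(the station, the park) is not a NE: Ava would switch to the park (10 > 9).
No other cell survives both best-response checks, so there are 3 pure NE.

3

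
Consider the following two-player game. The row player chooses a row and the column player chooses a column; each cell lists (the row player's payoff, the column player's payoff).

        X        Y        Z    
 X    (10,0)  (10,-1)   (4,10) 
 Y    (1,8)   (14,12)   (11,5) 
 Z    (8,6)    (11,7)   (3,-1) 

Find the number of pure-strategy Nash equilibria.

1

Both Y: the row player gets 14 (best alternative 11); the column player gets 12 (best alternative 8). Neither deviates — NE.
Both Z is not a NE: the row player would switch to Y (11 > 3).
No other cell survives both best-response checks, so there is 1 pure NE.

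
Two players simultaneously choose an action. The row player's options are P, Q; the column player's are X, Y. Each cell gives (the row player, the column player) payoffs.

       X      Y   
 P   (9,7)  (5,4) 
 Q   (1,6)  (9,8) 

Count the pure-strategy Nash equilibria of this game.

(P, X): the row player gets 9 (best alternative 1); the column player gets 7 (best alternative 4). Neither deviates — NE.
(Q, Y): the row player gets 9 (best alternative 5); the column player gets 8 (best alternative 6). Neither deviates — NE.
(P, Y) is not a NE: the row player would switch to Q (9 > 5).
No other cell survives both best-response checks, so there are 2 pure NE.

2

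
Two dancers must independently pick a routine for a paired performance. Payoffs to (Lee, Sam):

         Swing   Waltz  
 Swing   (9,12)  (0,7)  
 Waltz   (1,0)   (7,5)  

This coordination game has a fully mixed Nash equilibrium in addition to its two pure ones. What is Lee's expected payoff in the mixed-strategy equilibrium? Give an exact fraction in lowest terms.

21/5

Sam mixes with probability q on Swing, chosen so Lee is indifferent: 9q + 0(1−q) = 1q + 7(1−q) gives q = 7/15.
Lee's expected payoff (from either row, since indifferent) is 9·7/15 + 0·8/15 = 21/5.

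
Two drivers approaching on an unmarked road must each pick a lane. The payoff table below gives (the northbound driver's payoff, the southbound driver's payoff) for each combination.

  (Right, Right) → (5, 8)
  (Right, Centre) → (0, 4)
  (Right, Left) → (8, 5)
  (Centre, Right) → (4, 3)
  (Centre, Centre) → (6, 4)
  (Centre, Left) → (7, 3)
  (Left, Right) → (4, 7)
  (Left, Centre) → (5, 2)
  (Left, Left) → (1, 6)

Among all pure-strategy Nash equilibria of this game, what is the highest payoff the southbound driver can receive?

8

Both Right is a pure NE (the northbound driver: 5 ≥ 4; the southbound driver: 8 ≥ 5). The southbound driver gets 8.
Both Centre is a pure NE (the northbound driver: 6 ≥ 5; the southbound driver: 4 ≥ 3). The southbound driver gets 4.
Every other cell has a profitable deviation for at least one player. Highest of {8, 4} is 8.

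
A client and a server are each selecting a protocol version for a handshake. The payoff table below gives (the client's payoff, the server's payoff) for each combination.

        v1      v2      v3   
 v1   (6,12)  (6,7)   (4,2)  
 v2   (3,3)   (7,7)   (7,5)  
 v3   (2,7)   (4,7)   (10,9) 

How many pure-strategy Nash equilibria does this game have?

3

Both v1: the client gets 6 (best alternative 3); the server gets 12 (best alternative 7). Neither deviates — NE.
Both v2: the client gets 7 (best alternative 6); the server gets 7 (best alternative 5). Neither deviates — NE.
Both v3: the client gets 10 (best alternative 7); the server gets 9 (best alternative 7). Neither deviates — NE.
(v3, v2) is not a NE: the client would switch to v2 (7 > 4).
No other cell survives both best-response checks, so there are 3 pure NE.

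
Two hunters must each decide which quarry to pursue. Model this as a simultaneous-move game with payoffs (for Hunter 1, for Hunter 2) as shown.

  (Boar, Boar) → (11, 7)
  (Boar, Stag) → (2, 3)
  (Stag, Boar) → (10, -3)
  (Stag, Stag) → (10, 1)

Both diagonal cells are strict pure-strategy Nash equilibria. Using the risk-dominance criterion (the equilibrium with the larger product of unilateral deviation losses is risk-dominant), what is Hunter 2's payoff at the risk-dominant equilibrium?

At both Boar: Hunter 1 loses 11 − 10 = 1 by deviating; Hunter 2 loses 7 − 3 = 4. Product = 1·4 = 4.
At both Stag: Hunter 1 loses 10 − 2 = 8 by deviating; Hunter 2 loses 1 − (-3) = 4. Product = 8·4 = 32.
32 > 4, so both Stag is risk-dominant. Hunter 2's payoff there is 1.

1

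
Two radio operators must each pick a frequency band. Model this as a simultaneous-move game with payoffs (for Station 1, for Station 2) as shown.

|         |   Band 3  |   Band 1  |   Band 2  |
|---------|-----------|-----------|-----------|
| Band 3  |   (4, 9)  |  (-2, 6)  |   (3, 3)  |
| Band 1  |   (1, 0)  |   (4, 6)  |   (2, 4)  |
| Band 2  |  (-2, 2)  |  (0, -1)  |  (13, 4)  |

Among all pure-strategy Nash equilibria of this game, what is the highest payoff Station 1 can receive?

13

Both Band 3 is a pure NE (Station 1: 4 ≥ 1; Station 2: 9 ≥ 6). Station 1 gets 4.
Both Band 1 is a pure NE (Station 1: 4 ≥ 0; Station 2: 6 ≥ 4). Station 1 gets 4.
Both Band 2 is a pure NE (Station 1: 13 ≥ 3; Station 2: 4 ≥ 2). Station 1 gets 13.
Every other cell has a profitable deviation for at least one player. Highest of {4, 4, 13} is 13.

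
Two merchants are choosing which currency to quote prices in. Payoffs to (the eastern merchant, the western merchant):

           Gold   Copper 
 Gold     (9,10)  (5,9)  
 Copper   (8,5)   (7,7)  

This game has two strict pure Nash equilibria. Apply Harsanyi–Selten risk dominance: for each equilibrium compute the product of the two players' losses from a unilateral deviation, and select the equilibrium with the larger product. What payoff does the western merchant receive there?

At both Gold: the eastern merchant loses 9 − 8 = 1 by deviating; the western merchant loses 10 − 9 = 1. Product = 1·1 = 1.
At both Copper: the eastern merchant loses 7 − 5 = 2 by deviating; the western merchant loses 7 − 5 = 2. Product = 2·2 = 4.
4 > 1, so both Copper is risk-dominant. The western merchant's payoff there is 7.

7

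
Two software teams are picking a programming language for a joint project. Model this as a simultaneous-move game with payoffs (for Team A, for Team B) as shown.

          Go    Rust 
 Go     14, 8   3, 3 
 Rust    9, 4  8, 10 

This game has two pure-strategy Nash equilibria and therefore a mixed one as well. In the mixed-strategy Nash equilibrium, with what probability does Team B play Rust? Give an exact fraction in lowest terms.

1/2

Team B's mix q on Go must make Team A indifferent between Go and Rust.
Team A's payoff from Go: 14q + 3(1−q). From Rust: 9q + 8(1−q).
Set equal: 5q = 5(1−q) → q = 5/10 = 1/2.
Probability on Rust is 1 − 1/2 = 1/2.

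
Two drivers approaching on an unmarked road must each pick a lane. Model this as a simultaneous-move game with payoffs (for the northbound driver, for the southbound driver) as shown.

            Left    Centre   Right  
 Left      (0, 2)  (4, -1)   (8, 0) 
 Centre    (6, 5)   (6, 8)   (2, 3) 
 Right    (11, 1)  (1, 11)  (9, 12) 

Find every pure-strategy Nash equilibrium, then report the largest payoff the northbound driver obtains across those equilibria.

9

Both Centre is a pure NE (the northbound driver: 6 ≥ 4; the southbound driver: 8 ≥ 5). The northbound driver gets 6.
Both Right is a pure NE (the northbound driver: 9 ≥ 8; the southbound driver: 12 ≥ 11). The northbound driver gets 9.
Every other cell has a profitable deviation for at least one player. Highest of {6, 9} is 9.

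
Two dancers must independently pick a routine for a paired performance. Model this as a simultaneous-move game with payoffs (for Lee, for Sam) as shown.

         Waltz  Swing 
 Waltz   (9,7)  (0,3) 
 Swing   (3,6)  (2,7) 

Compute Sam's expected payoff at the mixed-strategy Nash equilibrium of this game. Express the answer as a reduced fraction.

31/5

Lee mixes with probability p on Waltz, chosen so Sam is indifferent: 7p + 6(1−p) = 3p + 7(1−p) gives p = 1/5.
Sam's expected payoff is 7·1/5 + 6·4/5 = 31/5.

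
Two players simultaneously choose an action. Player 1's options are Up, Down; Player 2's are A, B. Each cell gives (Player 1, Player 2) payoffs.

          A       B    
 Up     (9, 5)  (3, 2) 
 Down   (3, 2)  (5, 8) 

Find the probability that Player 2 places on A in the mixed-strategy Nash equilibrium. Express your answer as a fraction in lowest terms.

Player 2's mix q on A must make Player 1 indifferent between Up and Down.
Player 1's payoff from Up: 9q + 3(1−q). From Down: 3q + 5(1−q).
Set equal: 6q = 2(1−q) → q = 2/8 = 1/4.

1/4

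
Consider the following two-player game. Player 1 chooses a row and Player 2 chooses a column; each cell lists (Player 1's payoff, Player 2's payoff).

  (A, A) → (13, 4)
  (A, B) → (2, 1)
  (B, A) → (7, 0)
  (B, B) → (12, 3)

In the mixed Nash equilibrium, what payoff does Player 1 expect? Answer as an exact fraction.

71/8

Player 2 mixes with probability q on A, chosen so Player 1 is indifferent: 13q + 2(1−q) = 7q + 12(1−q) gives q = 5/8.
Player 1's expected payoff (from either row, since indifferent) is 13·5/8 + 2·3/8 = 71/8.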